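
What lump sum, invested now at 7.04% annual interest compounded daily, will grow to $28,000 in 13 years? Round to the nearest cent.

$11,213.21

Periodic rate = 7.04%/365 = 0.000192877; 4745 periods.
P = 28,000/(1 + 0.0704/365)^4745 ≈ 28,000/2.4970542845 ≈ 11,213.2124.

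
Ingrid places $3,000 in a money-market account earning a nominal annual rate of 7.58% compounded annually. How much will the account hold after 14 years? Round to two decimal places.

$8,343.78

Growth factor = (1 + 0.0758)^14 ≈ 2.781259804.
A ≈ 3,000 × 2.781259804 ≈ 8,343.7794.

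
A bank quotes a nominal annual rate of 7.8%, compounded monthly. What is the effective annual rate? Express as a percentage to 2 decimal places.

8.08%

One year is 12 periods at 0.0065 each: (1 + 0.0065)^12 ≈ 1.08085.
EAR = 1.08085 − 1 ≈ 8.08498%.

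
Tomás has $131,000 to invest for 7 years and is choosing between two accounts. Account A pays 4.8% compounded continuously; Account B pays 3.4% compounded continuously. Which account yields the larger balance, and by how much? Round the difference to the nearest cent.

Account A growth factor: e^(0.048·7) = e^0.336 ≈ 1.39933902481; balance ≈ 183,313.4123.
Account B growth factor: e^(0.034·7) = e^0.238 ≈ 1.26870919282; balance ≈ 166,200.9043.
Account A is larger by 17,112.5080.

Account A, by $17,112.51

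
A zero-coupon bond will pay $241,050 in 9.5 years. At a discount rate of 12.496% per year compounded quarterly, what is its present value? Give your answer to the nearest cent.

Periodic rate = 12.496%/4 = 0.03124; 38 periods.
P = 241,050/(1 + 0.03124)^38 ≈ 241,050/3.21862594298 ≈ 74,892.2069.

$74,892.21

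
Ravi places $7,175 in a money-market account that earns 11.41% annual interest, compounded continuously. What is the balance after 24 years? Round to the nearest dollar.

$110,941

A = P·e^(rt) = 7,175·e^(0.1141·24) = 7,175·e^2.7384.
e^2.7384 ≈ 15.462225733, so A ≈ 110,941.4696.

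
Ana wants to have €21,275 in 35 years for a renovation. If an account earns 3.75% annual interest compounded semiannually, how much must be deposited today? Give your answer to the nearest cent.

Periodic rate = 3.75%/2 = 0.01875; 70 periods.
P = 21,275/(1 + 0.01875)^70 ≈ 21,275/3.6705700982 ≈ 5,796.1024.

€5,796.10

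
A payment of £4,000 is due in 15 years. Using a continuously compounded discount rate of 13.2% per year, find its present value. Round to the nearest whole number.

£552

P = A·e^(−rt) = 4,000·e^(−1.98).
e^(−1.98) ≈ 0.1380692373, so P ≈ 552.2769.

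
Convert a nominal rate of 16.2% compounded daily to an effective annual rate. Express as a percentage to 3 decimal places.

17.582%

EAR = (1 + 16.2%/365)^365 − 1 = (1 + 0.000443836)^365 − 1.
(1 + 0.000443836)^365 ≈ 1.175818, so EAR ≈ 17.58180%.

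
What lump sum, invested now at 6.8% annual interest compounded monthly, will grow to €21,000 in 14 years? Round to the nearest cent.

€8,127.14

Periodic rate = 6.8%/12 = 0.00566667; 168 periods.
P = 21,000/(1 + 0.068/12)^168 ≈ 21,000/2.5839334049 ≈ 8,127.1444.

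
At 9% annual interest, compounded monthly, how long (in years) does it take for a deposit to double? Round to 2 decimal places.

7.73 years

(1 + 0.0075)^(12t) = 2.
12t = ln 2 / ln(1 + 0.0075) ≈ 0.69315/0.00747201 ≈ 92.7658.
t ≈ 7.7305.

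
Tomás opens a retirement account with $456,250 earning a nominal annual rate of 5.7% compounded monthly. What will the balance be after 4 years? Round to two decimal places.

$572,779.66

Growth factor = (1 + 0.00475)^48 ≈ 1.25540748442.
A ≈ 456,250 × 1.25540748442 ≈ 572,779.6648.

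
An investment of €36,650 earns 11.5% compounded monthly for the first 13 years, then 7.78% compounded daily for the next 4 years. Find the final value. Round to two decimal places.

Phase 1: 36,650·(1 + 0.115/12)^156 ≈ 162,275.4707.
Phase 2: 162,275.4707·(1 + 0.0778/365)^1460 ≈ 221,508.7663.

€221,508.77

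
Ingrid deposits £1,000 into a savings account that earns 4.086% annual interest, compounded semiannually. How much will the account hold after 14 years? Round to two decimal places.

Growth factor = (1 + 0.02043)^28 ≈ 1.761692507.
A ≈ 1,000 × 1.761692507 ≈ 1,761.6925.

£1,761.69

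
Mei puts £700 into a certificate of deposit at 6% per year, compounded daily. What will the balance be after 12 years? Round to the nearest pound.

£1,438

Periodic rate = 6%/365 = 0.000164384; periods = 365·12 = 4380.
A = 700·(1 + 0.06/365)^4380 ≈ 700·2.05431165 ≈ 1,438.0182.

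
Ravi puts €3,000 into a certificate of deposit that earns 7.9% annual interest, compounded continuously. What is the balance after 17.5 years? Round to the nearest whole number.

€11,955

A = P·e^(rt) = 3,000·e^(0.079·17.5) = 3,000·e^1.3825.
e^1.3825 ≈ 3.9848513135, so A ≈ 11,954.5539.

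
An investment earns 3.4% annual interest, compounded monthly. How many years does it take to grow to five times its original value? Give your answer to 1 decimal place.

47.4 years

(1 + 0.00283333)^(12t) = 5.
12t = ln 5 / ln(1 + 0.00283333) ≈ 1.6094/0.00282933 ≈ 568.8412.
t ≈ 47.4034.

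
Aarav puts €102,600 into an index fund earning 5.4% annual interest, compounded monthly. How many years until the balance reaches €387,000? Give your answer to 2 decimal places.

24.64 years

(1 + 0.0045)^(12t) = 387,000/102,600 = 3.7719.
12t·ln(1 + 0.0045) = ln(3.7719); 12t = 1.3276/0.00448991 ≈ 295.6826.
t ≈ 24.6402 years.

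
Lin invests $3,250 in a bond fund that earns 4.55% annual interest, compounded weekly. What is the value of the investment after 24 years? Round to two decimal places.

Periodic rate = 4.55%/52 = 0.000875; periods = 52·24 = 1248.
A = 3,250·(1 + 0.000875)^1248 ≈ 3,250·2.978805939 ≈ 9,681.1193.

$9,681.12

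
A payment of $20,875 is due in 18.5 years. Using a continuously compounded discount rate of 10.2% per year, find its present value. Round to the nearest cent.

P = A·e^(−rt) = 20,875·e^(−1.887).
e^(−1.887) ≈ 0.15152570477, so P ≈ 3,163.0991.

$3,163.10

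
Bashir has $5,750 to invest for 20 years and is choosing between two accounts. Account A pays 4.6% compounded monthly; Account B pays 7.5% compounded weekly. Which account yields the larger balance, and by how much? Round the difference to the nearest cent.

A: (1 + 0.046/12)^240 ≈ 2.5048808287, so 5,750 × 2.5048808287 ≈ 14,403.0648.
B: (1 + 0.075/52)^1040 ≈ 4.476848362, so 5,750 × 4.476848362 ≈ 25,741.8781.
Difference ≈ 11,338.8133 in favor of B.

Account B, by $11,338.81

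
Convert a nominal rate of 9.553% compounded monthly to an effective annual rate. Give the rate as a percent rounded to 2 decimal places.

One year is 12 periods at 0.00796083 each: (1 + 0.00796083)^12 ≈ 1.099826.
EAR = 1.099826 − 1 ≈ 9.98257%.

9.98%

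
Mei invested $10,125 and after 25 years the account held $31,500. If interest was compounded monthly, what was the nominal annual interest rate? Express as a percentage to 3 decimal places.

(1 + r/12)^300 = 31,500/10,125 = 3.11111.
1 + r/12 = 3.11111^(1/300) ≈ 1.00379, so r/12 ≈ 0.00379043.
r ≈ 12·0.00379043 = 4.54852%.

4.549%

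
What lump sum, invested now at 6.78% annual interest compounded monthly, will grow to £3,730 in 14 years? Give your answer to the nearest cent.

£1,447.56

Growth factor = (1 + 0.00565)^168 ≈ 2.576749105.
P = 3,730/2.576749105 ≈ 1,447.5604.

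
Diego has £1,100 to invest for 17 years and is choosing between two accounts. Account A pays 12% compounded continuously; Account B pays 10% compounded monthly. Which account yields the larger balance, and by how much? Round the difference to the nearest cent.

Account A, by £2,480.59

A: e^(0.12·17) = e^2.04 ≈ 7.690609199, so 1,100 × 7.690609199 ≈ 8,459.6701.
B: (1 + 0.1/12)^204 ≈ 5.435523164, so 1,100 × 5.435523164 ≈ 5,979.0755.
Difference ≈ 2,480.5946 in favor of A.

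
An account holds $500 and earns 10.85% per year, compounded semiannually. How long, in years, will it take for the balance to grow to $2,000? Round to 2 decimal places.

13.12 years

(1 + 0.05425)^(2t) = 2,000/500 = 4.
2t·ln(1 + 0.05425) = ln(4); 2t = 1.3863/0.0528296 ≈ 26.2409.
t ≈ 13.1204 years.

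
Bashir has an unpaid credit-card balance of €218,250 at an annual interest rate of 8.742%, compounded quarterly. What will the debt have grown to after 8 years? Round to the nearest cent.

€435,924.25

Periodic rate = 8.742%/4 = 0.021855; periods = 4·8 = 32.
A = 218,250·(1 + 0.021855)^32 ≈ 218,250·1.99736197518 ≈ 435,924.2511.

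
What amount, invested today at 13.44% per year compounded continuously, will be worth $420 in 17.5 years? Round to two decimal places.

P = A·e^(−rt) = 420·e^(−2.352).
e^(−2.352) ≈ 0.0951786145, so P ≈ 39.9750.

$39.98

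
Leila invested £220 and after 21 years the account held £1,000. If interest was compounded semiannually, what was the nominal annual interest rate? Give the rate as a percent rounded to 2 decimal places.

7.34%

(1 + r/2)^42 = 1,000/220 = 4.54545.
1 + r/2 = 4.54545^(1/42) ≈ 1.036708, so r/2 ≈ 0.0367084.
r ≈ 2·0.0367084 = 7.34167%.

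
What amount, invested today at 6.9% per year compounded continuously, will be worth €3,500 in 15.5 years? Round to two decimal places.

P = A·e^(−rt) = 3,500·e^(−1.0695).
e^(−1.0695) ≈ 0.3431800646, so P ≈ 1,201.1302.

€1,201.13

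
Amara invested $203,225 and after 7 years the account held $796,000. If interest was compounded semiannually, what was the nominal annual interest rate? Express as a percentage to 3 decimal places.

20.487%

The 14-period growth factor is 796,000/203,225 = 3.91684.
r/2 = 3.91684^(1/14) − 1 ≈ 0.102434, so r ≈ 2·0.102434 = 20.48678%.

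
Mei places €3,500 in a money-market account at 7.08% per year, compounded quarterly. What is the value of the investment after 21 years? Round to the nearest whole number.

Periodic rate = 7.08%/4 = 0.0177; periods = 4·21 = 84.
A = 3,500·(1 + 0.0177)^84 ≈ 3,500·4.3657720833 ≈ 15,280.2023.

€15,280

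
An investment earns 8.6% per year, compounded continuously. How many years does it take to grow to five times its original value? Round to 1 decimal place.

18.7 years

e^(0.086t) = 5, so 0.086t = ln 5 ≈ 1.6094.
t ≈ 1.6094/0.086 ≈ 18.7144.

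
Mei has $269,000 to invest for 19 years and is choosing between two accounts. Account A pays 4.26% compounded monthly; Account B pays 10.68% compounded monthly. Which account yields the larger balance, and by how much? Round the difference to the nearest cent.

Account A growth factor: (1 + 0.00355)^228 ≈ 2.24334197274; balance ≈ 603,458.9907.
Account B growth factor: (1 + 0.0089)^228 ≈ 7.540008297932; balance ≈ 2,028,262.2321.
Account B is larger by 1,424,803.2415.

Account B, by $1,424,803.24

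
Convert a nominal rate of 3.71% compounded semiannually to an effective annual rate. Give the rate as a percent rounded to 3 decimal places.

3.744%

One year is 2 periods at 0.01855 each: (1 + 0.01855)^2 ≈ 1.037444.
EAR = 1.037444 − 1 ≈ 3.74441%.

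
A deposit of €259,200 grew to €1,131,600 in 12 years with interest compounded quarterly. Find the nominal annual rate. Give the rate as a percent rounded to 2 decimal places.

12.47%

(1 + r/4)^48 = 1,131,600/259,200 = 4.36574.
1 + r/4 = 4.36574^(1/48) ≈ 1.03118, so r/4 ≈ 0.0311801.
r ≈ 4·0.0311801 = 12.47206%.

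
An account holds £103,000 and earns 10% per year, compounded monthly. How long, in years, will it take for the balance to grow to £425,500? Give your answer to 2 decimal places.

We need (1 + 0.00833333)^(12t) = 4.1311, so 12t = ln 4.1311 / ln 1.008333 ≈ 170.9326.
t ≈ 170.9326/12 = 14.2444 years.

14.24 years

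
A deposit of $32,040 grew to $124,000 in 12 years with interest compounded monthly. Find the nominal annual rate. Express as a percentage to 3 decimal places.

The 144-period growth factor is 124,000/32,040 = 3.87016.
r/12 = 3.87016^(1/144) − 1 ≈ 0.00944219, so r ≈ 12·0.00944219 = 11.33063%.

11.331%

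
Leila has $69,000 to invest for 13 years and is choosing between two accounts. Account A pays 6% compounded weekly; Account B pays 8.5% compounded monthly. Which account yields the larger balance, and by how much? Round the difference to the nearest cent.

Account B, by $57,062.68

A: (1 + 0.06/52)^676 ≈ 2.18049157795, so 69,000 × 2.18049157795 ≈ 150,453.9189.
B: (1 + 0.085/12)^156 ≈ 3.00748698494, so 69,000 × 3.00748698494 ≈ 207,516.6020.
Difference ≈ 57,062.6831 in favor of B.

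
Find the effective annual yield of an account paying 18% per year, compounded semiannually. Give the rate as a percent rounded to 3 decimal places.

18.810%

One year is 2 periods at 0.09 each: (1 + 0.09)^2 ≈ 1.1881.
EAR = 1.1881 − 1 ≈ 18.81000%.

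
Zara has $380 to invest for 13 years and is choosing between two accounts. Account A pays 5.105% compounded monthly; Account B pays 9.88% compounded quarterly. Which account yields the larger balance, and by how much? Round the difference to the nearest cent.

A: (1 + 0.05105/12)^156 ≈ 1.93913569, so 380 × 1.93913569 ≈ 736.8716.
B: (1 + 0.0247)^52 ≈ 3.556561171, so 380 × 3.556561171 ≈ 1,351.4932.
Difference ≈ 614.6217 in favor of B.

Account B, by $614.62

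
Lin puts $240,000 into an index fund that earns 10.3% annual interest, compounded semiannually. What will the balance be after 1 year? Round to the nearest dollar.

$265,357

Growth factor = (1 + 0.0515)^2 ≈ 1.10565225.
A ≈ 240,000 × 1.10565225 ≈ 265,356.5400.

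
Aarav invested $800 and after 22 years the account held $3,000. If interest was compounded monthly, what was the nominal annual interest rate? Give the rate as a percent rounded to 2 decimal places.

(1 + r/12)^264 = 3,000/800 = 3.75.
1 + r/12 = 3.75^(1/264) ≈ 1.005019, so r/12 ≈ 0.00501921.
r ≈ 12·0.00501921 = 6.02305%.

6.02%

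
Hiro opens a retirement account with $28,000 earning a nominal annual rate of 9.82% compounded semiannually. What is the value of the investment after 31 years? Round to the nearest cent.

Growth factor = (1 + 0.0491)^62 ≈ 19.5275157065.
A ≈ 28,000 × 19.5275157065 ≈ 546,770.4398.

$546,770.44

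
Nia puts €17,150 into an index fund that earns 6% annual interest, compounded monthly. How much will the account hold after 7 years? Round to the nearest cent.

€26,074.34

Growth factor = (1 + 0.005)^84 ≈ 1.5203696361.
A ≈ 17,150 × 1.5203696361 ≈ 26,074.3393.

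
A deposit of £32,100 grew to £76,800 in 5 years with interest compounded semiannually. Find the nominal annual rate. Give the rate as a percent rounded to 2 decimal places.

18.23%

The 10-period growth factor is 76,800/32,100 = 2.39252.
r/2 = 2.39252^(1/10) − 1 ≈ 0.0911529, so r ≈ 2·0.0911529 = 18.23058%.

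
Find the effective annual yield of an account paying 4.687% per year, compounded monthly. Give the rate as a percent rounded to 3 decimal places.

One year is 12 periods at 0.00390583 each: (1 + 0.00390583)^12 ≈ 1.04789.
EAR = 1.04789 − 1 ≈ 4.78901%.

4.789%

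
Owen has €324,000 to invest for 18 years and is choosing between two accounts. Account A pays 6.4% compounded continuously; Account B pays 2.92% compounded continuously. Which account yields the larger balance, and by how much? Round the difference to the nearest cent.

Account A, by €477,265.67

Account A growth factor: e^(0.064·18) = e^1.152 ≈ 3.164515616108; balance ≈ 1,025,303.0596.
Account B growth factor: e^(0.0292·18) = e^0.5256 ≈ 1.69147342803; balance ≈ 548,037.3907.
Account A is larger by 477,265.6689.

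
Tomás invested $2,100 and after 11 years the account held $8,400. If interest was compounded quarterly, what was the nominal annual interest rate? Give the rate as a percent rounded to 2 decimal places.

12.80%

The 44-period growth factor is 8,400/2,100 = 4.
r/4 = 4^(1/44) − 1 ≈ 0.0320083, so r ≈ 4·0.0320083 = 12.80331%.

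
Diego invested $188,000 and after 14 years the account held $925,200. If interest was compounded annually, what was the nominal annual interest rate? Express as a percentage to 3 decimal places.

The 14-period growth factor is 925,200/188,000 = 4.92128.
r = 4.92128^(1/14) − 1 ≈ 0.120557, i.e. 12.05574%.

12.056%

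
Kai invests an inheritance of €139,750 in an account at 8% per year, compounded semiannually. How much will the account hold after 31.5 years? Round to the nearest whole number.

Periodic rate = 8%/2 = 0.04; periods = 2·31.5 = 63.
A = 139,750·(1 + 0.04)^63 ≈ 139,750·11.83315016473 ≈ 1,653,682.7355.

€1,653,683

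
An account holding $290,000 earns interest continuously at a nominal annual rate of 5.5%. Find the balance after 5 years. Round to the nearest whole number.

A = P·e^(rt) = 290,000·e^(0.055·5) = 290,000·e^0.275.
e^0.275 ≈ 1.31653067487, so A ≈ 381,793.8957.

$381,794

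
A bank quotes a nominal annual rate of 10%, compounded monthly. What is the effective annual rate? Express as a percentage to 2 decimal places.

One year is 12 periods at 0.00833333 each: (1 + 0.00833333)^12 ≈ 1.104713.
EAR = 1.104713 − 1 ≈ 10.47131%.

10.47%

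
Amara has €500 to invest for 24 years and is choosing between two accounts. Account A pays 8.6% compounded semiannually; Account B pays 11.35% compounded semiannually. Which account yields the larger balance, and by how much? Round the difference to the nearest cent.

A: (1 + 0.043)^48 ≈ 7.544783889, so 500 × 7.544783889 ≈ 3,772.3919.
B: (1 + 0.05675)^48 ≈ 14.14712895, so 500 × 14.14712895 ≈ 7,073.5645.
Difference ≈ 3,301.1725 in favor of B.

Account B, by €3,301.17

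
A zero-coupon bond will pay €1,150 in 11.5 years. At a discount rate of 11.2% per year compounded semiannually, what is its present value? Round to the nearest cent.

Periodic rate = 11.2%/2 = 0.056; 23 periods.
P = 1,150/(1 + 0.056)^23 ≈ 1,150/3.501628905 ≈ 328.4186.

€328.42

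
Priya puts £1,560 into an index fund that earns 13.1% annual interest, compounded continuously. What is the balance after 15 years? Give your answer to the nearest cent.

A = P·e^(rt) = 1,560·e^(0.131·15) = 1,560·e^1.965.
e^1.965 ≈ 7.1349125902, so A ≈ 11,130.4636.

£11,130.46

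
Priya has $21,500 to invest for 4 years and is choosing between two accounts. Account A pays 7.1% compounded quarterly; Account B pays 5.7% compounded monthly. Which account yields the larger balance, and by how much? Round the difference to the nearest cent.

Account A growth factor: (1 + 0.01775)^16 ≈ 1.3251278355; balance ≈ 28,490.2485.
Account B growth factor: (1 + 0.00475)^48 ≈ 1.2554074844; balance ≈ 26,991.2609.
Account A is larger by 1,498.9875.

Account A, by $1,498.99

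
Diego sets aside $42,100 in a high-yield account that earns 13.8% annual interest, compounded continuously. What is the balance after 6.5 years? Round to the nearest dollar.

$103,239

A = P·e^(rt) = 42,100·e^(0.138·6.5) = 42,100·e^0.897.
e^0.897 ≈ 2.45223535898, so A ≈ 103,239.1086.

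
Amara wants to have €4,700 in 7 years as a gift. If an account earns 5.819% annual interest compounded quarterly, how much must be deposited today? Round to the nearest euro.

€3,137

Growth factor = (1 + 0.0145475)^28 ≈ 1.498396607.
P = 4,700/1.498396607 ≈ 3,136.6862.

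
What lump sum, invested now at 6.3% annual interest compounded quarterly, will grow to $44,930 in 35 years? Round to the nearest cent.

Periodic rate = 6.3%/4 = 0.01575; 140 periods.
P = 44,930/(1 + 0.01575)^140 ≈ 44,930/8.9157183344 ≈ 5,039.4145.

$5,039.41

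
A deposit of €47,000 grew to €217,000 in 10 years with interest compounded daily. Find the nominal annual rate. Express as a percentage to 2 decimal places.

(1 + r/365)^3650 = 217,000/47,000 = 4.61702.
1 + r/365 = 4.61702^(1/3650) ≈ 1.000419, so r/365 ≈ 0.000419197.
r ≈ 365·0.000419197 = 15.30070%.

15.30%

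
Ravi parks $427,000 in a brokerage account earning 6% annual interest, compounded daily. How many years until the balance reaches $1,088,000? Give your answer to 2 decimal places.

We need (1 + 0.000164384)^(365t) = 2.548, so 365t = ln 2.548 / ln 1.000164 ≈ 5690.2848.
t ≈ 5690.2848/365 = 15.5898 years.

15.59 years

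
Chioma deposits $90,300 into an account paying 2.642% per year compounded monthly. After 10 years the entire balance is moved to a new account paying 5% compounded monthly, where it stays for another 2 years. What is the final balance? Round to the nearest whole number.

$129,910

Phase 1: 90,300·(1 + 0.02642/12)^120 ≈ 117,571.5455.
Phase 2: 117,571.5455·(1 + 0.05/12)^24 ≈ 129,909.6605.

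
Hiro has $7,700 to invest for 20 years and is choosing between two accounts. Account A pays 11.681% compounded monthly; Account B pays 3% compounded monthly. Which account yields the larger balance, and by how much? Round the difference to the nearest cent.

Account A, by $64,717.97

Account A growth factor: (1 + 0.11681/12)^240 ≈ 10.22568583; balance ≈ 78,737.7809.
Account B growth factor: (1 + 0.0025)^240 ≈ 1.8207549953; balance ≈ 14,019.8135.
Account A is larger by 64,717.9674.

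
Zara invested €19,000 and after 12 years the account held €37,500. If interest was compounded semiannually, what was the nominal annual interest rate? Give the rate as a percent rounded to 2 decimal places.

(1 + r/2)^24 = 37,500/19,000 = 1.97368.
1 + r/2 = 1.97368^(1/24) ≈ 1.028734, so r/2 ≈ 0.0287343.
r ≈ 2·0.0287343 = 5.74687%.

5.75%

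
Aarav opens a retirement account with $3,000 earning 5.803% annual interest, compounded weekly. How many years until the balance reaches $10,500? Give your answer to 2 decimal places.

(1 + 0.00111596)^(52t) = 10,500/3,000 = 3.5.
52t·ln(1 + 0.00111596) = ln(3.5); 52t = 1.2528/0.00111534 ≈ 1123.2124.
t ≈ 21.6002 years.

21.60 years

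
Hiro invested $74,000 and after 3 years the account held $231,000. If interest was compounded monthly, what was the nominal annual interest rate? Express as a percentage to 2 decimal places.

38.55%

The 36-period growth factor is 231,000/74,000 = 3.12162.
r/12 = 3.12162^(1/36) − 1 ≈ 0.0321262, so r ≈ 12·0.0321262 = 38.55139%.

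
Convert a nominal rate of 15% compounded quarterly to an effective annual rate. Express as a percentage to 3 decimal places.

15.865%

EAR = (1 + 15%/4)^4 − 1 = (1 + 0.0375)^4 − 1.
(1 + 0.0375)^4 ≈ 1.15865, so EAR ≈ 15.86504%.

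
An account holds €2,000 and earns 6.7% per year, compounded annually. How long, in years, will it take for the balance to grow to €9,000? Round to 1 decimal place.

23.2 years

(1 + 0.067)^t = 9,000/2,000 = 4.5.
t·ln(1 + 0.067) = ln(4.5); t = 1.5041/0.064851 ≈ 23.1928.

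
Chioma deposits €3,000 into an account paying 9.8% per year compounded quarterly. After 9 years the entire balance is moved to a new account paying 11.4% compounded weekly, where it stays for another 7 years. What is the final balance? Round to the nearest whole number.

After 9 years at 9.8%: 3,000 × 2.3901802777 ≈ 7,170.5408.
Then 7 years at 11.4%: 7,170.5408 × 2.2191551171 ≈ 15,912.5424.

€15,913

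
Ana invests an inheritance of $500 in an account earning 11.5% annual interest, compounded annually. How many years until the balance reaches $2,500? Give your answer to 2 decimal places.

We need (1 + 0.115)^t = 5, so t = ln 5 / ln 1.115 ≈ 14.7852.

14.79 years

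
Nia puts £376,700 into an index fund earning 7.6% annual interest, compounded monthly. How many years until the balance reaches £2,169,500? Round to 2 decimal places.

(1 + 0.00633333)^(12t) = 2,169,500/376,700 = 5.7592.
12t·ln(1 + 0.00633333) = ln(5.7592); 12t = 1.7508/0.00631336 ≈ 277.3170.
t ≈ 23.1098 years.

23.11 years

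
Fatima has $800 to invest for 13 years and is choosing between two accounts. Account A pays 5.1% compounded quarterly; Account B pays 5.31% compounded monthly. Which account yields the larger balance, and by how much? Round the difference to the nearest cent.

Account B, by $47.03

A: (1 + 0.01275)^52 ≈ 1.932489294, so 800 × 1.932489294 ≈ 1,545.9914.
B: (1 + 0.004425)^156 ≈ 1.991279112, so 800 × 1.991279112 ≈ 1,593.0233.
Difference ≈ 47.0319 in favor of B.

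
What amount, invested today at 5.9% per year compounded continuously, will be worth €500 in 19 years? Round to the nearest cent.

P = A·e^(−rt) = 500·e^(−1.121).
e^(−1.121) ≈ 0.325953678, so P ≈ 162.9768.

€162.98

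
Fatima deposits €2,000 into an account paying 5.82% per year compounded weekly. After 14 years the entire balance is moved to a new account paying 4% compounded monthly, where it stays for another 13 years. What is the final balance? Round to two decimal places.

Phase 1: 2,000·(1 + 0.0582/52)^728 ≈ 4,515.3899.
Phase 2: 4,515.3899·(1 + 0.04/12)^156 ≈ 7,588.4458.

€7,588.45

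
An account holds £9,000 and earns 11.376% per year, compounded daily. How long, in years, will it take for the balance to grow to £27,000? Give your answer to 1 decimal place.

We need (1 + 0.000311671)^(365t) = 3, so 365t = ln 3 / ln 1.000312 ≈ 3525.4568.
t ≈ 3525.4568/365 = 9.6588 years.

9.7 years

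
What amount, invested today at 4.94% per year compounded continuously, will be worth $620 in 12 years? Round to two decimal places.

$342.72

P = A·e^(−rt) = 620·e^(−0.5928).
e^(−0.5928) ≈ 0.552777339, so P ≈ 342.7220.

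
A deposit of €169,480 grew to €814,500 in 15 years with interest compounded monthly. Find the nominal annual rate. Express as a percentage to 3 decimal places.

(1 + r/12)^180 = 814,500/169,480 = 4.80588.
1 + r/12 = 4.80588^(1/180) ≈ 1.008759, so r/12 ≈ 0.00875947.
r ≈ 12·0.00875947 = 10.51137%.

10.511%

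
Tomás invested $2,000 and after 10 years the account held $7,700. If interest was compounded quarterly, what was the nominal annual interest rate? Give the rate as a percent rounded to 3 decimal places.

(1 + r/4)^40 = 7,700/2,000 = 3.85.
1 + r/4 = 3.85^(1/40) ≈ 1.034276, so r/4 ≈ 0.0342762.
r ≈ 4·0.0342762 = 13.71047%.

13.710%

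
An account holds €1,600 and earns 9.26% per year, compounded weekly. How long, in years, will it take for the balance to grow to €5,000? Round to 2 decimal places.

12.32 years

We need (1 + 0.00178077)^(52t) = 3.125, so 52t = ln 3.125 / ln 1.001781 ≈ 640.4247.
t ≈ 640.4247/52 = 12.3159 years.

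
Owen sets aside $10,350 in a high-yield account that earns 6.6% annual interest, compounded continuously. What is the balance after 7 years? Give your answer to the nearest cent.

$16,427.99

A = P·e^(rt) = 10,350·e^(0.066·7) = 10,350·e^0.462.
e^0.462 ≈ 1.5872453032, so A ≈ 16,427.9889.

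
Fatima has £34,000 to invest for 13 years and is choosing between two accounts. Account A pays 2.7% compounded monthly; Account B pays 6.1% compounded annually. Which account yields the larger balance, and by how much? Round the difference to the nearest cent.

Account A growth factor: (1 + 0.00225)^156 ≈ 1.4199273613; balance ≈ 48,277.5303.
Account B growth factor: (1 + 0.061)^13 ≈ 2.159235395; balance ≈ 73,414.0034.
Account B is larger by 25,136.4731.

Account B, by £25,136.47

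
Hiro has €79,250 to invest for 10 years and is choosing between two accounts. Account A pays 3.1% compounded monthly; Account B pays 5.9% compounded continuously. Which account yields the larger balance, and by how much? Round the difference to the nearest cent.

Account B, by €34,957.82

Account A growth factor: (1 + 0.031/12)^120 ≈ 1.36288022331; balance ≈ 108,008.2577.
Account B growth factor: e^(0.059·10) = e^0.59 ≈ 1.8039884154; balance ≈ 142,966.0819.
Account B is larger by 34,957.8242.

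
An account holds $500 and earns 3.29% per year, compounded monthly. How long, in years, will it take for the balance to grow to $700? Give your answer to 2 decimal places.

(1 + 0.00274167)^(12t) = 700/500 = 1.4.
12t·ln(1 + 0.00274167) = ln(1.4); 12t = 0.33647/0.00273792 ≈ 122.8936.
t ≈ 10.2411 years.

10.24 years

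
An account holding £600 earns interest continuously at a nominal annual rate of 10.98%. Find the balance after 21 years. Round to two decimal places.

£6,019.32

A = P·e^(rt) = 600·e^(0.1098·21) = 600·e^2.3058.
e^2.3058 ≈ 10.0322008, so A ≈ 6,019.3205.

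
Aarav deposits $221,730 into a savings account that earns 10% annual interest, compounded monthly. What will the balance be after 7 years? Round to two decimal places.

Periodic rate = 10%/12 = 0.00833333; periods = 12·7 = 84.
A = 221,730·(1 + 0.1/12)^84 ≈ 221,730·2.00792015267 ≈ 445,216.1355.

$445,216.14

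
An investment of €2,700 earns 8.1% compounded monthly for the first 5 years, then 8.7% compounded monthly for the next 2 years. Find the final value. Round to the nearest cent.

€4,807.91

After 5 years at 8.1%: 2,700 × 1.497263704 ≈ 4,042.6120.
Then 2 years at 8.7%: 4,042.6120 × 1.189308781 ≈ 4,807.9140.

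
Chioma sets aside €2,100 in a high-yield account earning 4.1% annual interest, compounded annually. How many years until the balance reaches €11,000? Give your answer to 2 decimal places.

(1 + 0.041)^t = 11,000/2,100 = 5.2381.
t·ln(1 + 0.041) = ln(5.2381); t = 1.656/0.0401818 ≈ 41.2117.

41.21 years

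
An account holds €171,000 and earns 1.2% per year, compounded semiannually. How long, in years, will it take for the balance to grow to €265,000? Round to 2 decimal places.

36.61 years

We need (1 + 0.006)^(2t) = 1.5497, so 2t = ln 1.5497 / ln 1.006 ≈ 73.2299.
t ≈ 73.2299/2 = 36.6149 years.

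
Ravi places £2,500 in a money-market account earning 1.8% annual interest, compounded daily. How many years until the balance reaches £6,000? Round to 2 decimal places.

48.64 years

We need (1 + 0.0000493151)^(365t) = 2.4, so 365t = ln 2.4 / ln 1.000049 ≈ 17752.9982.
t ≈ 17752.9982/365 = 48.6384 years.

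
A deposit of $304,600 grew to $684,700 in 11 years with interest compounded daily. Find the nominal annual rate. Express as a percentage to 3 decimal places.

7.364%

(1 + r/365)^4015 = 684,700/304,600 = 2.24787.
1 + r/365 = 2.24787^(1/4015) ≈ 1.000202, so r/365 ≈ 0.000201759.
r ≈ 365·0.000201759 = 7.36421%.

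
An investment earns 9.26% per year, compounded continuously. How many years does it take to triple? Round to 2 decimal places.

e^(0.0926t) = 3, so 0.0926t = ln 3 ≈ 1.0986.
t ≈ 1.0986/0.0926 ≈ 11.8641.

11.86 years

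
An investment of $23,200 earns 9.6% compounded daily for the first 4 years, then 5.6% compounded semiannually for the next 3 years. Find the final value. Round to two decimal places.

After 4 years at 9.6%: 23,200 × 1.4680713172 ≈ 34,059.2546.
Then 3 years at 5.6%: 34,059.2546 × 1.1802083636 ≈ 40,197.0171.

$40,197.02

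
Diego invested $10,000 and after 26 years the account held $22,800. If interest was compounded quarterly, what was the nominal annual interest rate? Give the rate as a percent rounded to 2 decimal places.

3.18%

The 104-period growth factor is 22,800/10,000 = 2.28.
r/4 = 2.28^(1/104) − 1 ≈ 0.00795625, so r ≈ 4·0.00795625 = 3.18250%.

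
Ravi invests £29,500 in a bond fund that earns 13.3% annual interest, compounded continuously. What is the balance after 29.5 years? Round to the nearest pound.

A = P·e^(rt) = 29,500·e^(0.133·29.5) = 29,500·e^3.9235.
e^3.9235 ≈ 50.57715539798, so A ≈ 1,492,026.0842.

£1,492,026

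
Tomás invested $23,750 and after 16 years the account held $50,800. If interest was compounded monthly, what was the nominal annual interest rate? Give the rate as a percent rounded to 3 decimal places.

(1 + r/12)^192 = 50,800/23,750 = 2.13895.
1 + r/12 = 2.13895^(1/192) ≈ 1.003968, so r/12 ≈ 0.00396782.
r ≈ 12·0.00396782 = 4.76138%.

4.761%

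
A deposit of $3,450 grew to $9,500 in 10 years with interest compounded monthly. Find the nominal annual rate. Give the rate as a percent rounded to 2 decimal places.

(1 + r/12)^120 = 9,500/3,450 = 2.75362.
1 + r/12 = 2.75362^(1/120) ≈ 1.008477, so r/12 ≈ 0.00847671.
r ≈ 12·0.00847671 = 10.17205%.

10.17%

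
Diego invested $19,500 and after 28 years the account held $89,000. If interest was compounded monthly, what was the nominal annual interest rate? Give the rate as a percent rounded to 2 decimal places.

5.43%

(1 + r/12)^336 = 89,000/19,500 = 4.5641.
1 + r/12 = 4.5641^(1/336) ≈ 1.004529, so r/12 ≈ 0.00452874.
r ≈ 12·0.00452874 = 5.43449%.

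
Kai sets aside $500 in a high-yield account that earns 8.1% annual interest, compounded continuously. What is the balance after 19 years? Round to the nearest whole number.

$2,330

A = P·e^(rt) = 500·e^(0.081·19) = 500·e^1.539.
e^1.539 ≈ 4.659928012, so A ≈ 2,329.9640.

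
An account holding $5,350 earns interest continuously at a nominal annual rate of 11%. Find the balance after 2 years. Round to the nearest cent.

A = P·e^(rt) = 5,350·e^(0.11·2) = 5,350·e^0.22.
e^0.22 ≈ 1.246076731, so A ≈ 6,666.5105.

$6,666.51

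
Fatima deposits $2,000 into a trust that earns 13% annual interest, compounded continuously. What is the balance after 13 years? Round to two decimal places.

$10,838.96

A = P·e^(rt) = 2,000·e^(0.13·13) = 2,000·e^1.69.
e^1.69 ≈ 5.4194807051, so A ≈ 10,838.9614.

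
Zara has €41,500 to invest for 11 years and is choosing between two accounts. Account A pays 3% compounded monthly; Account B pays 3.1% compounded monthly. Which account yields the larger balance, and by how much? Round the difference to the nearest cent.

Account B, by €636.59

A: (1 + 0.0025)^132 ≈ 1.3903954265, so 41,500 × 1.3903954265 ≈ 57,701.4102.
B: (1 + 0.031/12)^132 ≈ 1.4057350015, so 41,500 × 1.4057350015 ≈ 58,338.0026.
Difference ≈ 636.5924 in favor of B.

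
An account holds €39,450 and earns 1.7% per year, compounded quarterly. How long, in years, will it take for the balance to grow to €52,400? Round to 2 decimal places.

16.73 years

(1 + 0.00425)^(4t) = 52,400/39,450 = 1.3283.
4t·ln(1 + 0.00425) = ln(1.3283); 4t = 0.28387/0.00424099 ≈ 66.9354.
t ≈ 16.7338 years.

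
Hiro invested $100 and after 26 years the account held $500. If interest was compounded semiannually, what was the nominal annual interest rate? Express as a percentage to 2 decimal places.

(1 + r/2)^52 = 500/100 = 5.
1 + r/2 = 5^(1/52) ≈ 1.031435, so r/2 ≈ 0.0314347.
r ≈ 2·0.0314347 = 6.28694%.

6.29%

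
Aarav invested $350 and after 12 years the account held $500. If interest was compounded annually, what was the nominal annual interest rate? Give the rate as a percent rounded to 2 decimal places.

3.02%

The 12-period growth factor is 500/350 = 1.42857.
r = 1.42857^(1/12) − 1 ≈ 0.030169, i.e. 3.01690%.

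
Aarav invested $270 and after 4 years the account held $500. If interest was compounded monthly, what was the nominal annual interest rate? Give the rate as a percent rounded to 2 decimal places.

The 48-period growth factor is 500/270 = 1.85185.
r/12 = 1.85185^(1/48) − 1 ≈ 0.01292, so r ≈ 12·0.01292 = 15.50395%.

15.50%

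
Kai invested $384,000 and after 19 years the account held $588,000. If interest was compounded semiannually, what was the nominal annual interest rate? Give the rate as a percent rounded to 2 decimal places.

(1 + r/2)^38 = 588,000/384,000 = 1.53125.
1 + r/2 = 1.53125^(1/38) ≈ 1.011276, so r/2 ≈ 0.0112758.
r ≈ 2·0.0112758 = 2.25517%.

2.26%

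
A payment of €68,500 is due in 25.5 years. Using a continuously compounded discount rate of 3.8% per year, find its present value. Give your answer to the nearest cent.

P = A·e^(−rt) = 68,500·e^(−0.969).
e^(−0.969) ≈ 0.37946231075, so P ≈ 25,993.1683.

€25,993.17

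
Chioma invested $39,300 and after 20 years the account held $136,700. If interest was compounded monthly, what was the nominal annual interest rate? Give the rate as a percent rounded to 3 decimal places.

(1 + r/12)^240 = 136,700/39,300 = 3.47837.
1 + r/12 = 3.47837^(1/240) ≈ 1.005208, so r/12 ≈ 0.00520753.
r ≈ 12·0.00520753 = 6.24904%.

6.249%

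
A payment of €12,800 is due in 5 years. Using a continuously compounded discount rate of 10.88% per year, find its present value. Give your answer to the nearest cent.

P = A·e^(−rt) = 12,800·e^(−0.544).
e^(−0.544) ≈ 0.58042191514, so P ≈ 7,429.4005.

€7,429.40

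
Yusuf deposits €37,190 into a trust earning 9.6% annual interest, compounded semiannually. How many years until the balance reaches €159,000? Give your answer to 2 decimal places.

15.49 years

(1 + 0.048)^(2t) = 159,000/37,190 = 4.2753.
2t·ln(1 + 0.048) = ln(4.2753); 2t = 1.4529/0.0468836 ≈ 30.9888.
t ≈ 15.4944 years.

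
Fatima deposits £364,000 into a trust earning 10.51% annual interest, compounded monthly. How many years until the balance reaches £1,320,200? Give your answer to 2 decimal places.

12.31 years

We need (1 + 0.00875833)^(12t) = 3.6269, so 12t = ln 3.6269 / ln 1.008758 ≈ 147.7471.
t ≈ 147.7471/12 = 12.3123 years.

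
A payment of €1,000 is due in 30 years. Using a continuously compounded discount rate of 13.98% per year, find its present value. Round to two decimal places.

€15.09

P = A·e^(−rt) = 1,000·e^(−4.194).
e^(−4.194) ≈ 0.0150858207, so P ≈ 15.0858.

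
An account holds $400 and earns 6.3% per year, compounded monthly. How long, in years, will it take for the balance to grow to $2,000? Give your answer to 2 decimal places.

We need (1 + 0.00525)^(12t) = 5, so 12t = ln 5 / ln 1.00525 ≈ 307.3636.
t ≈ 307.3636/12 = 25.6136 years.

25.61 years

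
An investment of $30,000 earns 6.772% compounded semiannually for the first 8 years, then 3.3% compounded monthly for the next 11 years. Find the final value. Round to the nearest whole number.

After 8 years at 6.772%: 30,000 × 1.7036788229 ≈ 51,110.3647.
Then 11 years at 3.3%: 51,110.3647 × 1.4369197905 ≈ 73,441.4945.

$73,441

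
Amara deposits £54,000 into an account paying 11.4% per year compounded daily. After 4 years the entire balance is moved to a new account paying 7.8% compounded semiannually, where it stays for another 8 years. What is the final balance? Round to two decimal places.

After 4 years at 11.4%: 54,000 × 1.57763801904 ≈ 85,192.4530.
Then 8 years at 7.8%: 85,192.4530 × 1.84437302128 ≈ 157,126.6620.

£157,126.66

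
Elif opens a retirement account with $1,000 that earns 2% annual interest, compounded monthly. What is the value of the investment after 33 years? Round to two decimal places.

$1,933.73

Periodic rate = 2%/12 = 0.00166667; periods = 12·33 = 396.
A = 1,000·(1 + 0.02/12)^396 ≈ 1,000·1.933729671 ≈ 1,933.7297.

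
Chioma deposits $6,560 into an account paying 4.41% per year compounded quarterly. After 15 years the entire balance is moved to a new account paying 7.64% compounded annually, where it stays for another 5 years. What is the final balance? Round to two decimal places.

$18,301.47

After 15 years at 4.41%: 6,560 × 1.930695042 ≈ 12,665.3595.
Then 5 years at 7.64%: 12,665.3595 × 1.4450019909 ≈ 18,301.4697.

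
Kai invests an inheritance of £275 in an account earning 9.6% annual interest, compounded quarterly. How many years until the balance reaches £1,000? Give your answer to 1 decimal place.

13.6 years

(1 + 0.024)^(4t) = 1,000/275 = 3.6364.
4t·ln(1 + 0.024) = ln(3.6364); 4t = 1.291/0.0237165 ≈ 54.4339.
t ≈ 13.6085 years.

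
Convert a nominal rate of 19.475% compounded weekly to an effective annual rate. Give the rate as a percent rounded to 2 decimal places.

21.46%

One year is 52 periods at 0.00374519 each: (1 + 0.00374519)^52 ≈ 1.214565.
EAR = 1.214565 − 1 ≈ 21.45653%.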